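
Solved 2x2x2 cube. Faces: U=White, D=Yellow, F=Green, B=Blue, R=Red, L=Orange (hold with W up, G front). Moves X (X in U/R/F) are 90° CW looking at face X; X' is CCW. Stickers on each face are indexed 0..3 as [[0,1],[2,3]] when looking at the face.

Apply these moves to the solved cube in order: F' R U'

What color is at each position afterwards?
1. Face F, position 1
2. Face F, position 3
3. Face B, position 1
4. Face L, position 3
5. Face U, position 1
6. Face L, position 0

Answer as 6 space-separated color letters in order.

Answer: W Y Y W G R

Derivation:
After move 1 (F'): F=GGGG U=WWRR R=YRYR D=OOYY L=OWOW
After move 2 (R): R=YYRR U=WGRG F=GOGY D=OBYB B=RBWB
After move 3 (U'): U=GGWR F=OWGY R=GORR B=YYWB L=RBOW
Query 1: F[1] = W
Query 2: F[3] = Y
Query 3: B[1] = Y
Query 4: L[3] = W
Query 5: U[1] = G
Query 6: L[0] = R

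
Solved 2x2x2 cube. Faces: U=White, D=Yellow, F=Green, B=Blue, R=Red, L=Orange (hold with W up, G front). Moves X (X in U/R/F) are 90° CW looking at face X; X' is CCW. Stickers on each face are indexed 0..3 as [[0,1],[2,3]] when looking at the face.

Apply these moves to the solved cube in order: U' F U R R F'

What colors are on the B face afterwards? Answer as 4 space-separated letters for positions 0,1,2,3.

After move 1 (U'): U=WWWW F=OOGG R=GGRR B=RRBB L=BBOO
After move 2 (F): F=GOGO U=WWOB R=WGWR D=RGYY L=BYOY
After move 3 (U): U=OWBW F=WGGO R=RRWR B=BYBB L=GOOY
After move 4 (R): R=WRRR U=OGBO F=WGGY D=RBYB B=WYWB
After move 5 (R): R=RWRR U=OGBY F=WBGB D=RWYW B=OYGB
After move 6 (F'): F=BBWG U=OGRR R=WWRR D=OYYW L=GYOB
Query: B face = OYGB

Answer: O Y G B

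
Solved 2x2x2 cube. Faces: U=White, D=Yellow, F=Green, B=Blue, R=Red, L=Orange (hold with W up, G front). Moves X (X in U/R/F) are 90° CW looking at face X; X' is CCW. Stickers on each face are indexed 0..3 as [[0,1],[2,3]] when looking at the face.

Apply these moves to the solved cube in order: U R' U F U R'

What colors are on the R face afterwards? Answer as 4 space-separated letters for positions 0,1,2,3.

After move 1 (U): U=WWWW F=RRGG R=BBRR B=OOBB L=GGOO
After move 2 (R'): R=BRBR U=WBWO F=RWGW D=YRYG B=YOYB
After move 3 (U): U=WWOB F=BRGW R=YOBR B=GGYB L=RWOO
After move 4 (F): F=GBWR U=WWOW R=OOBR D=BYYG L=RYOR
After move 5 (U): U=OWWW F=OOWR R=GGBR B=RYYB L=GBOR
After move 6 (R'): R=GRGB U=OYWR F=OWWW D=BOYR B=GYYB
Query: R face = GRGB

Answer: G R G B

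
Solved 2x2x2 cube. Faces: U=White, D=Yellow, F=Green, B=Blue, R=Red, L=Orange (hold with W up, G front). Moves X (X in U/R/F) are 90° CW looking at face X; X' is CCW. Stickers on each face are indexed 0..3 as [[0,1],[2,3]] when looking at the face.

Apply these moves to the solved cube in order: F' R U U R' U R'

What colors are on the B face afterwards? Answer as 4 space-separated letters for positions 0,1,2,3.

After move 1 (F'): F=GGGG U=WWRR R=YRYR D=OOYY L=OWOW
After move 2 (R): R=YYRR U=WGRG F=GOGY D=OBYB B=RBWB
After move 3 (U): U=RWGG F=YYGY R=RBRR B=OWWB L=GOOW
After move 4 (U): U=GRGW F=RBGY R=OWRR B=GOWB L=YYOW
After move 5 (R'): R=WROR U=GWGG F=RRGW D=OBYY B=BOBB
After move 6 (U): U=GGGW F=WRGW R=BOOR B=YYBB L=RROW
After move 7 (R'): R=ORBO U=GBGY F=WGGW D=ORYW B=YYBB
Query: B face = YYBB

Answer: Y Y B B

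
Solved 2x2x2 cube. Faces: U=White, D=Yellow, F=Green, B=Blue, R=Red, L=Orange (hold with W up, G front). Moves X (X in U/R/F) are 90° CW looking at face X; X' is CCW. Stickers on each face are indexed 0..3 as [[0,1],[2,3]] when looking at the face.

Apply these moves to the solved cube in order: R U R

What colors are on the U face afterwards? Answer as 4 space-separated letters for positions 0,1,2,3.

After move 1 (R): R=RRRR U=WGWG F=GYGY D=YBYB B=WBWB
After move 2 (U): U=WWGG F=RRGY R=WBRR B=OOWB L=GYOO
After move 3 (R): R=RWRB U=WRGY F=RBGB D=YWYO B=GOWB
Query: U face = WRGY

Answer: W R G Y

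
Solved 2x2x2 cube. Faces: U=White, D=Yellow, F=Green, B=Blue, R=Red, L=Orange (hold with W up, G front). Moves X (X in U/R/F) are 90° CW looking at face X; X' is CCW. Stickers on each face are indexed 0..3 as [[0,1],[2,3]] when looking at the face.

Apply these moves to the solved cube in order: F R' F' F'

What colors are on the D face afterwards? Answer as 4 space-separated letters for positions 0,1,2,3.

After move 1 (F): F=GGGG U=WWOO R=WRWR D=RRYY L=OYOY
After move 2 (R'): R=RRWW U=WBOB F=GWGO D=RGYG B=YBRB
After move 3 (F'): F=WOGG U=WBRW R=GRRW D=YYYG L=OBOO
After move 4 (F'): F=OGWG U=WBGR R=YRYW D=BOYG L=OWOR
Query: D face = BOYG

Answer: B O Y G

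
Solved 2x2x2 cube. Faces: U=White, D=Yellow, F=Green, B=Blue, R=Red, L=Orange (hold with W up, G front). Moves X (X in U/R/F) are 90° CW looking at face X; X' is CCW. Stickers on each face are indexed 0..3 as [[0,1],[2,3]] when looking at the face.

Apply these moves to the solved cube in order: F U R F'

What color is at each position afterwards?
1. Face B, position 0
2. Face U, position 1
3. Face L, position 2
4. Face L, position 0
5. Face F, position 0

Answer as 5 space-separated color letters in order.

Answer: W R O G R

Derivation:
After move 1 (F): F=GGGG U=WWOO R=WRWR D=RRYY L=OYOY
After move 2 (U): U=OWOW F=WRGG R=BBWR B=OYBB L=GGOY
After move 3 (R): R=WBRB U=OROG F=WRGY D=RBYO B=WYWB
After move 4 (F'): F=RYWG U=ORWR R=BBRB D=GYYO L=GGOO
Query 1: B[0] = W
Query 2: U[1] = R
Query 3: L[2] = O
Query 4: L[0] = G
Query 5: F[0] = R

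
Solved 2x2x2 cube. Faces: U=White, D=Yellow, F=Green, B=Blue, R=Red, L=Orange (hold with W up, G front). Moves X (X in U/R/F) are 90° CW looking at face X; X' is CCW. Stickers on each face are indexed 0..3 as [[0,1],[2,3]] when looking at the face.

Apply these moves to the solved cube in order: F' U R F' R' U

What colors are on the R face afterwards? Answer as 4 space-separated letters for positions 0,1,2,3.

After move 1 (F'): F=GGGG U=WWRR R=YRYR D=OOYY L=OWOW
After move 2 (U): U=RWRW F=YRGG R=BBYR B=OWBB L=GGOW
After move 3 (R): R=YBRB U=RRRG F=YOGY D=OBYO B=WWWB
After move 4 (F'): F=OYYG U=RRYR R=BBOB D=GWYO L=GGOR
After move 5 (R'): R=BBBO U=RWYW F=ORYR D=GYYG B=OWWB
After move 6 (U): U=YRWW F=BBYR R=OWBO B=GGWB L=OROR
Query: R face = OWBO

Answer: O W B O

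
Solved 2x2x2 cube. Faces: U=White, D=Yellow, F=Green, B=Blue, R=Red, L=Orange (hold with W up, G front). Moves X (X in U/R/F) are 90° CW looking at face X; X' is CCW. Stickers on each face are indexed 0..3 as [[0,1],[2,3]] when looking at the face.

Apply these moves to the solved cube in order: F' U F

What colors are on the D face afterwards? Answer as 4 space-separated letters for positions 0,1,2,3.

Answer: Y B Y Y

Derivation:
After move 1 (F'): F=GGGG U=WWRR R=YRYR D=OOYY L=OWOW
After move 2 (U): U=RWRW F=YRGG R=BBYR B=OWBB L=GGOW
After move 3 (F): F=GYGR U=RWWG R=RBWR D=YBYY L=GOOO
Query: D face = YBYY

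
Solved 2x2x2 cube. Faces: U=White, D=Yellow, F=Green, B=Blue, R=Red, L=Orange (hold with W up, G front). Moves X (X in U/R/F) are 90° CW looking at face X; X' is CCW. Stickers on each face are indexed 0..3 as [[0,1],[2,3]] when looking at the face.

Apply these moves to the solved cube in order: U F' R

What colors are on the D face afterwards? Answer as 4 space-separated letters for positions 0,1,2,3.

After move 1 (U): U=WWWW F=RRGG R=BBRR B=OOBB L=GGOO
After move 2 (F'): F=RGRG U=WWBR R=YBYR D=GOYY L=GWOW
After move 3 (R): R=YYRB U=WGBG F=RORY D=GBYO B=ROWB
Query: D face = GBYO

Answer: G B Y O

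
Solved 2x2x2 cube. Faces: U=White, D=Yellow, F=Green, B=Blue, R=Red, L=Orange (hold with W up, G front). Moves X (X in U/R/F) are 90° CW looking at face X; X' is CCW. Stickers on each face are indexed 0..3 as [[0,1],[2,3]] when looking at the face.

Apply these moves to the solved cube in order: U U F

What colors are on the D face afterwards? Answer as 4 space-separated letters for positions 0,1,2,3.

Answer: R O Y Y

Derivation:
After move 1 (U): U=WWWW F=RRGG R=BBRR B=OOBB L=GGOO
After move 2 (U): U=WWWW F=BBGG R=OORR B=GGBB L=RROO
After move 3 (F): F=GBGB U=WWOR R=WOWR D=ROYY L=RYOY
Query: D face = ROYY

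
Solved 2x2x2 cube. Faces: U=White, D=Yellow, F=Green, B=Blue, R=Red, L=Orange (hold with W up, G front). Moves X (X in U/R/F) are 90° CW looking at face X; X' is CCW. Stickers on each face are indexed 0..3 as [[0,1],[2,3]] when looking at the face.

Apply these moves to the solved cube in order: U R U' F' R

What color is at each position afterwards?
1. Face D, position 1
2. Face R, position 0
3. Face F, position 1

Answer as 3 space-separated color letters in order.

After move 1 (U): U=WWWW F=RRGG R=BBRR B=OOBB L=GGOO
After move 2 (R): R=RBRB U=WRWG F=RYGY D=YBYO B=WOWB
After move 3 (U'): U=RGWW F=GGGY R=RYRB B=RBWB L=WOOO
After move 4 (F'): F=GYGG U=RGRR R=BYYB D=OOYO L=WWOW
After move 5 (R): R=YBBY U=RYRG F=GOGO D=OWYR B=RBGB
Query 1: D[1] = W
Query 2: R[0] = Y
Query 3: F[1] = O

Answer: W Y O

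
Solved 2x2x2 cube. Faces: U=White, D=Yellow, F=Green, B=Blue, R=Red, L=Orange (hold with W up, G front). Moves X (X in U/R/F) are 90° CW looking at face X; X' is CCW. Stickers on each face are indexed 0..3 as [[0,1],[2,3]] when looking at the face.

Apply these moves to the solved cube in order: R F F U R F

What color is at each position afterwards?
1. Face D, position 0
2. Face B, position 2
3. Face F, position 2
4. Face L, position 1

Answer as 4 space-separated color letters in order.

After move 1 (R): R=RRRR U=WGWG F=GYGY D=YBYB B=WBWB
After move 2 (F): F=GGYY U=WGOO R=WRGR D=RRYB L=OYOB
After move 3 (F): F=YGYG U=WGBY R=OROR D=GWYB L=OROR
After move 4 (U): U=BWYG F=ORYG R=WBOR B=ORWB L=YGOR
After move 5 (R): R=OWRB U=BRYG F=OWYB D=GWYO B=GRWB
After move 6 (F): F=YOBW U=BRRG R=YWGB D=ROYO L=YGOW
Query 1: D[0] = R
Query 2: B[2] = W
Query 3: F[2] = B
Query 4: L[1] = G

Answer: R W B G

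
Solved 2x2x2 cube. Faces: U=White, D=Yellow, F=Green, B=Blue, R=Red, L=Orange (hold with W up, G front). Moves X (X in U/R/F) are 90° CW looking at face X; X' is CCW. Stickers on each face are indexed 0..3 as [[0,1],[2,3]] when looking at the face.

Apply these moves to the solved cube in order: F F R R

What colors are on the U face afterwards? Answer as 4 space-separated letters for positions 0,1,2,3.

Answer: W W Y Y

Derivation:
After move 1 (F): F=GGGG U=WWOO R=WRWR D=RRYY L=OYOY
After move 2 (F): F=GGGG U=WWYY R=OROR D=WWYY L=OROR
After move 3 (R): R=OORR U=WGYG F=GWGY D=WBYB B=YBWB
After move 4 (R): R=RORO U=WWYY F=GBGB D=WWYY B=GBGB
Query: U face = WWYY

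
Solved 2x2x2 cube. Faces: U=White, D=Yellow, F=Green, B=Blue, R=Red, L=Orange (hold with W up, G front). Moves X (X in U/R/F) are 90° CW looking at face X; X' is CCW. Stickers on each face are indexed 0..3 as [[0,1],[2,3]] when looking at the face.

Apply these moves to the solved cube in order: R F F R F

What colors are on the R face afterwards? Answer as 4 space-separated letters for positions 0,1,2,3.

Answer: B O G R

Derivation:
After move 1 (R): R=RRRR U=WGWG F=GYGY D=YBYB B=WBWB
After move 2 (F): F=GGYY U=WGOO R=WRGR D=RRYB L=OYOB
After move 3 (F): F=YGYG U=WGBY R=OROR D=GWYB L=OROR
After move 4 (R): R=OORR U=WGBG F=YWYB D=GWYW B=YBGB
After move 5 (F): F=YYBW U=WGRR R=BOGR D=ROYW L=OGOW
Query: R face = BOGR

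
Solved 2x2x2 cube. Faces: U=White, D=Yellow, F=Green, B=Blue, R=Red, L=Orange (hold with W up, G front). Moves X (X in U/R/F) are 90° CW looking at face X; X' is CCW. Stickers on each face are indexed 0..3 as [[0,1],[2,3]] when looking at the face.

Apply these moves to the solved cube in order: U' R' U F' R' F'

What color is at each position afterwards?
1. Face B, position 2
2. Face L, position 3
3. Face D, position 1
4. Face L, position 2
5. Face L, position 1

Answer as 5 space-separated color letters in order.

After move 1 (U'): U=WWWW F=OOGG R=GGRR B=RRBB L=BBOO
After move 2 (R'): R=GRGR U=WBWR F=OWGW D=YOYG B=YRYB
After move 3 (U): U=WWRB F=GRGW R=YRGR B=BBYB L=OWOO
After move 4 (F'): F=RWGG U=WWYG R=ORYR D=WOYG L=OBOR
After move 5 (R'): R=RROY U=WYYB F=RWGG D=WWYG B=GBOB
After move 6 (F'): F=WGRG U=WYRO R=WRWY D=BRYG L=OBOY
Query 1: B[2] = O
Query 2: L[3] = Y
Query 3: D[1] = R
Query 4: L[2] = O
Query 5: L[1] = B

Answer: O Y R O B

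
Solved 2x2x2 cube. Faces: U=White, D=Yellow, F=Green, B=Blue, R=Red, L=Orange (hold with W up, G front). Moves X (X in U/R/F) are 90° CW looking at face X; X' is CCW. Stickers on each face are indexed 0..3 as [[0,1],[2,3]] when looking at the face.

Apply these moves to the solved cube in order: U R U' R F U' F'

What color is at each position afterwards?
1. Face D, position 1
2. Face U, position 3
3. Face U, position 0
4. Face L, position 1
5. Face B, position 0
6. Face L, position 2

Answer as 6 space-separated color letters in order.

Answer: W Y G O W O

Derivation:
After move 1 (U): U=WWWW F=RRGG R=BBRR B=OOBB L=GGOO
After move 2 (R): R=RBRB U=WRWG F=RYGY D=YBYO B=WOWB
After move 3 (U'): U=RGWW F=GGGY R=RYRB B=RBWB L=WOOO
After move 4 (R): R=RRBY U=RGWY F=GBGO D=YWYR B=WBGB
After move 5 (F): F=GGOB U=RGOO R=WRYY D=BRYR L=WYOW
After move 6 (U'): U=GORO F=WYOB R=GGYY B=WRGB L=WBOW
After move 7 (F'): F=YBWO U=GOGY R=RGBY D=BWYR L=WOOR
Query 1: D[1] = W
Query 2: U[3] = Y
Query 3: U[0] = G
Query 4: L[1] = O
Query 5: B[0] = W
Query 6: L[2] = O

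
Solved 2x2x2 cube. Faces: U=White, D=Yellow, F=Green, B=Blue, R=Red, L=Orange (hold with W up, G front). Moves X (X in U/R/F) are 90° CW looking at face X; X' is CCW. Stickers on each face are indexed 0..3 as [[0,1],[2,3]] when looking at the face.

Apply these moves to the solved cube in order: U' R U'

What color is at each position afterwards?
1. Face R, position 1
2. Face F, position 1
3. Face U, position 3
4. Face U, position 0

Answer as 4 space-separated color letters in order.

After move 1 (U'): U=WWWW F=OOGG R=GGRR B=RRBB L=BBOO
After move 2 (R): R=RGRG U=WOWG F=OYGY D=YBYR B=WRWB
After move 3 (U'): U=OGWW F=BBGY R=OYRG B=RGWB L=WROO
Query 1: R[1] = Y
Query 2: F[1] = B
Query 3: U[3] = W
Query 4: U[0] = O

Answer: Y B W O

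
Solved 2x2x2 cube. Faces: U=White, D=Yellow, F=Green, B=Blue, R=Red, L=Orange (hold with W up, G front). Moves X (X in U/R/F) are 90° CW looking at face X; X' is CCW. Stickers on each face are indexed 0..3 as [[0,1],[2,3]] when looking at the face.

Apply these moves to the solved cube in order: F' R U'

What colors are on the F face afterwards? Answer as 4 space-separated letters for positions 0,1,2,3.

Answer: O W G Y

Derivation:
After move 1 (F'): F=GGGG U=WWRR R=YRYR D=OOYY L=OWOW
After move 2 (R): R=YYRR U=WGRG F=GOGY D=OBYB B=RBWB
After move 3 (U'): U=GGWR F=OWGY R=GORR B=YYWB L=RBOW
Query: F face = OWGY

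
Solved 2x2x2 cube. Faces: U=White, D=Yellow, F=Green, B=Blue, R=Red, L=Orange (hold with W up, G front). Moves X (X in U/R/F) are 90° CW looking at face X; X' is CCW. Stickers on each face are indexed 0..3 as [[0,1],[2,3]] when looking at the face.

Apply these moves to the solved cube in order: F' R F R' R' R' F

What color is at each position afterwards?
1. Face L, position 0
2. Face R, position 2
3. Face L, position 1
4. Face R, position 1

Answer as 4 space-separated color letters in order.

Answer: O O R R

Derivation:
After move 1 (F'): F=GGGG U=WWRR R=YRYR D=OOYY L=OWOW
After move 2 (R): R=YYRR U=WGRG F=GOGY D=OBYB B=RBWB
After move 3 (F): F=GGYO U=WGWW R=RYGR D=RYYB L=OOOB
After move 4 (R'): R=YRRG U=WWWR F=GGYW D=RGYO B=BBYB
After move 5 (R'): R=RGYR U=WYWB F=GWYR D=RGYW B=OBGB
After move 6 (R'): R=GRRY U=WGWO F=GYYB D=RWYR B=WBGB
After move 7 (F): F=YGBY U=WGBO R=WROY D=RGYR L=OROW
Query 1: L[0] = O
Query 2: R[2] = O
Query 3: L[1] = R
Query 4: R[1] = R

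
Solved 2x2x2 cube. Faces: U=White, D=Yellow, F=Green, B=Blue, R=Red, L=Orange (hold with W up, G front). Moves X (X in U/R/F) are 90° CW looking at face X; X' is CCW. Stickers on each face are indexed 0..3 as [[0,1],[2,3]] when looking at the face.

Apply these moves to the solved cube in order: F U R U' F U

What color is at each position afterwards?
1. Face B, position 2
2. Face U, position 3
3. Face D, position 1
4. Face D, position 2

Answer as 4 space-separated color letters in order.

Answer: W G W Y

Derivation:
After move 1 (F): F=GGGG U=WWOO R=WRWR D=RRYY L=OYOY
After move 2 (U): U=OWOW F=WRGG R=BBWR B=OYBB L=GGOY
After move 3 (R): R=WBRB U=OROG F=WRGY D=RBYO B=WYWB
After move 4 (U'): U=RGOO F=GGGY R=WRRB B=WBWB L=WYOY
After move 5 (F): F=GGYG U=RGYY R=OROB D=RWYO L=WROB
After move 6 (U): U=YRYG F=ORYG R=WBOB B=WRWB L=GGOB
Query 1: B[2] = W
Query 2: U[3] = G
Query 3: D[1] = W
Query 4: D[2] = Y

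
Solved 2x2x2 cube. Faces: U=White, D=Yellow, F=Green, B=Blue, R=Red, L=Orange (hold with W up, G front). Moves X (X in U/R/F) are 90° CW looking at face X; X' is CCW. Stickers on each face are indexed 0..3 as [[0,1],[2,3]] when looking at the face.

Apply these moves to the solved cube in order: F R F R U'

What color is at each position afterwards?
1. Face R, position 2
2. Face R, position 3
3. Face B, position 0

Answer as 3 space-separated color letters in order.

Answer: R W G

Derivation:
After move 1 (F): F=GGGG U=WWOO R=WRWR D=RRYY L=OYOY
After move 2 (R): R=WWRR U=WGOG F=GRGY D=RBYB B=OBWB
After move 3 (F): F=GGYR U=WGYY R=OWGR D=RWYB L=OROB
After move 4 (R): R=GORW U=WGYR F=GWYB D=RWYO B=YBGB
After move 5 (U'): U=GRWY F=ORYB R=GWRW B=GOGB L=YBOB
Query 1: R[2] = R
Query 2: R[3] = W
Query 3: B[0] = G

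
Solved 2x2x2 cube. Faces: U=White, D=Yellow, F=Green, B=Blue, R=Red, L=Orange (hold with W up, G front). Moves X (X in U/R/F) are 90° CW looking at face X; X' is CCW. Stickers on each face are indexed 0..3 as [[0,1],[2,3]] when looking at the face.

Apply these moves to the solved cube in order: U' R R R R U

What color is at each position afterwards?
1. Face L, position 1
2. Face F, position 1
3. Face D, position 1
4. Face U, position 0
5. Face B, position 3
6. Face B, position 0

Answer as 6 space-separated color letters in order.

Answer: O G Y W B B

Derivation:
After move 1 (U'): U=WWWW F=OOGG R=GGRR B=RRBB L=BBOO
After move 2 (R): R=RGRG U=WOWG F=OYGY D=YBYR B=WRWB
After move 3 (R): R=RRGG U=WYWY F=OBGR D=YWYW B=GROB
After move 4 (R): R=GRGR U=WBWR F=OWGW D=YOYG B=YRYB
After move 5 (R): R=GGRR U=WWWW F=OOGG D=YYYY B=RRBB
After move 6 (U): U=WWWW F=GGGG R=RRRR B=BBBB L=OOOO
Query 1: L[1] = O
Query 2: F[1] = G
Query 3: D[1] = Y
Query 4: U[0] = W
Query 5: B[3] = B
Query 6: B[0] = B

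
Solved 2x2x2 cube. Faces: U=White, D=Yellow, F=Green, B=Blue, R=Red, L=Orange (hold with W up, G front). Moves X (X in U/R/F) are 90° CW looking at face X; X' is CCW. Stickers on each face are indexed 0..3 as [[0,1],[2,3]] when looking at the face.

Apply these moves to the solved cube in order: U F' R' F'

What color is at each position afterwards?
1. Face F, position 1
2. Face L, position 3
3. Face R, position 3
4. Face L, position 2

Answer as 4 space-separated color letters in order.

After move 1 (U): U=WWWW F=RRGG R=BBRR B=OOBB L=GGOO
After move 2 (F'): F=RGRG U=WWBR R=YBYR D=GOYY L=GWOW
After move 3 (R'): R=BRYY U=WBBO F=RWRR D=GGYG B=YOOB
After move 4 (F'): F=WRRR U=WBBY R=GRGY D=WWYG L=GOOB
Query 1: F[1] = R
Query 2: L[3] = B
Query 3: R[3] = Y
Query 4: L[2] = O

Answer: R B Y O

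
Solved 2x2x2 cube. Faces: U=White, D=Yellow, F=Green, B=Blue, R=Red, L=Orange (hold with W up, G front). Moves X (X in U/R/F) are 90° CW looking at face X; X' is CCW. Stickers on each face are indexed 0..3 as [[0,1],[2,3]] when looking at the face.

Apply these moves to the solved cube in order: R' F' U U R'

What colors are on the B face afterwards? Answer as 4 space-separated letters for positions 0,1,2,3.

After move 1 (R'): R=RRRR U=WBWB F=GWGW D=YGYG B=YBYB
After move 2 (F'): F=WWGG U=WBRR R=GRYR D=OOYG L=OBOW
After move 3 (U): U=RWRB F=GRGG R=YBYR B=OBYB L=WWOW
After move 4 (U): U=RRBW F=YBGG R=OBYR B=WWYB L=GROW
After move 5 (R'): R=BROY U=RYBW F=YRGW D=OBYG B=GWOB
Query: B face = GWOB

Answer: G W O B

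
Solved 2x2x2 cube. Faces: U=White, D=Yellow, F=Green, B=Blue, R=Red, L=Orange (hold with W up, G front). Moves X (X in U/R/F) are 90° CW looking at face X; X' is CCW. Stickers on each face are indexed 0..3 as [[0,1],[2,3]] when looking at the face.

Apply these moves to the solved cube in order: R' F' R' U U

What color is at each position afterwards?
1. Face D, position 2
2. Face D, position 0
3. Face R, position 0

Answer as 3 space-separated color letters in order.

After move 1 (R'): R=RRRR U=WBWB F=GWGW D=YGYG B=YBYB
After move 2 (F'): F=WWGG U=WBRR R=GRYR D=OOYG L=OBOW
After move 3 (R'): R=RRGY U=WYRY F=WBGR D=OWYG B=GBOB
After move 4 (U): U=RWYY F=RRGR R=GBGY B=OBOB L=WBOW
After move 5 (U): U=YRYW F=GBGR R=OBGY B=WBOB L=RROW
Query 1: D[2] = Y
Query 2: D[0] = O
Query 3: R[0] = O

Answer: Y O O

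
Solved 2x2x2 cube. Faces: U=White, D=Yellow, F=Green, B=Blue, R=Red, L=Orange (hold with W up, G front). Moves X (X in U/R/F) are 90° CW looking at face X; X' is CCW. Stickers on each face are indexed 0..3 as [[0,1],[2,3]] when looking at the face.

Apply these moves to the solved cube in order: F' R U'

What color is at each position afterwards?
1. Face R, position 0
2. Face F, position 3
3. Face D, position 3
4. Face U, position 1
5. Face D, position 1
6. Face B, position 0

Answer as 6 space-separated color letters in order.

After move 1 (F'): F=GGGG U=WWRR R=YRYR D=OOYY L=OWOW
After move 2 (R): R=YYRR U=WGRG F=GOGY D=OBYB B=RBWB
After move 3 (U'): U=GGWR F=OWGY R=GORR B=YYWB L=RBOW
Query 1: R[0] = G
Query 2: F[3] = Y
Query 3: D[3] = B
Query 4: U[1] = G
Query 5: D[1] = B
Query 6: B[0] = Y

Answer: G Y B G B Y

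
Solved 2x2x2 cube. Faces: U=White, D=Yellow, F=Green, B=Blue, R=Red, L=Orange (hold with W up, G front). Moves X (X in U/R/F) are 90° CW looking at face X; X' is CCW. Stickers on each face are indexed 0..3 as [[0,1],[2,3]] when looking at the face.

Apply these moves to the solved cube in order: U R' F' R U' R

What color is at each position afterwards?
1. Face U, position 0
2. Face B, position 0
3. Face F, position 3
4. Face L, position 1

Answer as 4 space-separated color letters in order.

After move 1 (U): U=WWWW F=RRGG R=BBRR B=OOBB L=GGOO
After move 2 (R'): R=BRBR U=WBWO F=RWGW D=YRYG B=YOYB
After move 3 (F'): F=WWRG U=WBBB R=RRYR D=GOYG L=GOOW
After move 4 (R): R=YRRR U=WWBG F=WORG D=GYYY B=BOBB
After move 5 (U'): U=WGWB F=GORG R=WORR B=YRBB L=BOOW
After move 6 (R): R=RWRO U=WOWG F=GYRY D=GBYY B=BRGB
Query 1: U[0] = W
Query 2: B[0] = B
Query 3: F[3] = Y
Query 4: L[1] = O

Answer: W B Y O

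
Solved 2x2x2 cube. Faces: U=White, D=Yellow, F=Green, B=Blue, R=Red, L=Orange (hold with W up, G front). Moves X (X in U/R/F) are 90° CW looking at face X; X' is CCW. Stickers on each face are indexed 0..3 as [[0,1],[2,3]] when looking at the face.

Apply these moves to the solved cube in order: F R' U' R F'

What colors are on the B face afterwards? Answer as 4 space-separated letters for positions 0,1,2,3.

Answer: O R B B

Derivation:
After move 1 (F): F=GGGG U=WWOO R=WRWR D=RRYY L=OYOY
After move 2 (R'): R=RRWW U=WBOB F=GWGO D=RGYG B=YBRB
After move 3 (U'): U=BBWO F=OYGO R=GWWW B=RRRB L=YBOY
After move 4 (R): R=WGWW U=BYWO F=OGGG D=RRYR B=ORBB
After move 5 (F'): F=GGOG U=BYWW R=RGRW D=BYYR L=YOOW
Query: B face = ORBB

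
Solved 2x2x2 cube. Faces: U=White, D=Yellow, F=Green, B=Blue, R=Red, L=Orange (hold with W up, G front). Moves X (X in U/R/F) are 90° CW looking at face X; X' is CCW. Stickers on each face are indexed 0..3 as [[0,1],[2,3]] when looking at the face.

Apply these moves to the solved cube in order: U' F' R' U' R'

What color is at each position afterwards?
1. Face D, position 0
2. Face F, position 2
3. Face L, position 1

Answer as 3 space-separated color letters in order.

Answer: B O R

Derivation:
After move 1 (U'): U=WWWW F=OOGG R=GGRR B=RRBB L=BBOO
After move 2 (F'): F=OGOG U=WWGR R=YGYR D=BOYY L=BWOW
After move 3 (R'): R=GRYY U=WBGR F=OWOR D=BGYG B=YROB
After move 4 (U'): U=BRWG F=BWOR R=OWYY B=GROB L=YROW
After move 5 (R'): R=WYOY U=BOWG F=BROG D=BWYR B=GRGB
Query 1: D[0] = B
Query 2: F[2] = O
Query 3: L[1] = R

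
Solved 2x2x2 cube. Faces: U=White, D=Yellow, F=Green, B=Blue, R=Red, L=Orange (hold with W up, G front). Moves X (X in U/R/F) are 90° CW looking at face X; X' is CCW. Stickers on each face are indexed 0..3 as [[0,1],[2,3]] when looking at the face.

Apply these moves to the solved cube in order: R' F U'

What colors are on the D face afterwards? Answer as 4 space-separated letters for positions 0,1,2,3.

After move 1 (R'): R=RRRR U=WBWB F=GWGW D=YGYG B=YBYB
After move 2 (F): F=GGWW U=WBOO R=WRBR D=RRYG L=OYOG
After move 3 (U'): U=BOWO F=OYWW R=GGBR B=WRYB L=YBOG
Query: D face = RRYG

Answer: R R Y G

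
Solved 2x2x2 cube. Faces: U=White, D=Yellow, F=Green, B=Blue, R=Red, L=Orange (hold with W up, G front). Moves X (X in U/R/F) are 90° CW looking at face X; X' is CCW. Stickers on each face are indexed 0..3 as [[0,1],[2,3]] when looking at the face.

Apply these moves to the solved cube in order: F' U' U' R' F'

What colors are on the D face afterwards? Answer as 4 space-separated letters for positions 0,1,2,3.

Answer: R W Y G

Derivation:
After move 1 (F'): F=GGGG U=WWRR R=YRYR D=OOYY L=OWOW
After move 2 (U'): U=WRWR F=OWGG R=GGYR B=YRBB L=BBOW
After move 3 (U'): U=RRWW F=BBGG R=OWYR B=GGBB L=YROW
After move 4 (R'): R=WROY U=RBWG F=BRGW D=OBYG B=YGOB
After move 5 (F'): F=RWBG U=RBWO R=BROY D=RWYG L=YGOW
Query: D face = RWYG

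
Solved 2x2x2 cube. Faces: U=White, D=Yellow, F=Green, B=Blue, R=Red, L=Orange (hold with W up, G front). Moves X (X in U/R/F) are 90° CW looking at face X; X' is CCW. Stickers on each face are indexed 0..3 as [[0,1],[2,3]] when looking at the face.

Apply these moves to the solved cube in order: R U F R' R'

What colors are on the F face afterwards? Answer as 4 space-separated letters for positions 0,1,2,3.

Answer: G W Y O

Derivation:
After move 1 (R): R=RRRR U=WGWG F=GYGY D=YBYB B=WBWB
After move 2 (U): U=WWGG F=RRGY R=WBRR B=OOWB L=GYOO
After move 3 (F): F=GRYR U=WWOY R=GBGR D=RWYB L=GYOB
After move 4 (R'): R=BRGG U=WWOO F=GWYY D=RRYR B=BOWB
After move 5 (R'): R=RGBG U=WWOB F=GWYO D=RWYY B=RORB
Query: F face = GWYO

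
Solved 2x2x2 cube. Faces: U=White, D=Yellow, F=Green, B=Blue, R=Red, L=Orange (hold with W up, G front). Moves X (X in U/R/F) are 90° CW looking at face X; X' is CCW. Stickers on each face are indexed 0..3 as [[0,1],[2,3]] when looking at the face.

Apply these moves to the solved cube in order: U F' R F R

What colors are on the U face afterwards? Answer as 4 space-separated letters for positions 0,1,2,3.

Answer: W R W O

Derivation:
After move 1 (U): U=WWWW F=RRGG R=BBRR B=OOBB L=GGOO
After move 2 (F'): F=RGRG U=WWBR R=YBYR D=GOYY L=GWOW
After move 3 (R): R=YYRB U=WGBG F=RORY D=GBYO B=ROWB
After move 4 (F): F=RRYO U=WGWW R=BYGB D=RYYO L=GGOB
After move 5 (R): R=GBBY U=WRWO F=RYYO D=RWYR B=WOGB
Query: U face = WRWO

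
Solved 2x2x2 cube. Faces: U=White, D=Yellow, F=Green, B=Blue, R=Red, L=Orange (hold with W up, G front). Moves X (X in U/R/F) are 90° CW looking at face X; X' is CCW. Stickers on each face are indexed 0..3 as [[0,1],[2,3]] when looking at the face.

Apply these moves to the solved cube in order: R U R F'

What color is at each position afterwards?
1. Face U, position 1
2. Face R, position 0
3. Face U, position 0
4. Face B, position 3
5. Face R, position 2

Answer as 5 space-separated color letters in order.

Answer: R W W B Y

Derivation:
After move 1 (R): R=RRRR U=WGWG F=GYGY D=YBYB B=WBWB
After move 2 (U): U=WWGG F=RRGY R=WBRR B=OOWB L=GYOO
After move 3 (R): R=RWRB U=WRGY F=RBGB D=YWYO B=GOWB
After move 4 (F'): F=BBRG U=WRRR R=WWYB D=YOYO L=GYOG
Query 1: U[1] = R
Query 2: R[0] = W
Query 3: U[0] = W
Query 4: B[3] = B
Query 5: R[2] = Y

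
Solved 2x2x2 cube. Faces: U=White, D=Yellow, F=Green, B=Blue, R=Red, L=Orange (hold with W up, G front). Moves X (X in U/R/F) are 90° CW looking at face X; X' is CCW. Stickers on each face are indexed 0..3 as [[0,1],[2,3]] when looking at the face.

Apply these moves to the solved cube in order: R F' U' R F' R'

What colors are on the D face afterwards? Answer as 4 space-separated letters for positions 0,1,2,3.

Answer: B B Y G

Derivation:
After move 1 (R): R=RRRR U=WGWG F=GYGY D=YBYB B=WBWB
After move 2 (F'): F=YYGG U=WGRR R=BRYR D=OOYB L=OGOW
After move 3 (U'): U=GRWR F=OGGG R=YYYR B=BRWB L=WBOW
After move 4 (R): R=YYRY U=GGWG F=OOGB D=OWYB B=RRRB
After move 5 (F'): F=OBOG U=GGYR R=WYOY D=BWYB L=WGOW
After move 6 (R'): R=YYWO U=GRYR F=OGOR D=BBYG B=BRWB
Query: D face = BBYG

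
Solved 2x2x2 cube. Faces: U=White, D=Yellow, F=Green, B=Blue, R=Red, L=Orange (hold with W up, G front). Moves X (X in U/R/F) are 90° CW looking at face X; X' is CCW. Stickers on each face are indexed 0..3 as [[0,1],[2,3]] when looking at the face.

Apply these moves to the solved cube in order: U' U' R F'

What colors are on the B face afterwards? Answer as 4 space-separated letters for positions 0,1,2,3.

After move 1 (U'): U=WWWW F=OOGG R=GGRR B=RRBB L=BBOO
After move 2 (U'): U=WWWW F=BBGG R=OORR B=GGBB L=RROO
After move 3 (R): R=RORO U=WBWG F=BYGY D=YBYG B=WGWB
After move 4 (F'): F=YYBG U=WBRR R=BOYO D=ROYG L=RGOW
Query: B face = WGWB

Answer: W G W B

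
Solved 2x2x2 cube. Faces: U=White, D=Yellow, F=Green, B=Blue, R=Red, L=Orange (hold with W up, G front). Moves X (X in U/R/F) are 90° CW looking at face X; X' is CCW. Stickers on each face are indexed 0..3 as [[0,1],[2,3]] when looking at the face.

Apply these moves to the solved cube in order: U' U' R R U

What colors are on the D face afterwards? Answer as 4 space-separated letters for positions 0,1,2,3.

After move 1 (U'): U=WWWW F=OOGG R=GGRR B=RRBB L=BBOO
After move 2 (U'): U=WWWW F=BBGG R=OORR B=GGBB L=RROO
After move 3 (R): R=RORO U=WBWG F=BYGY D=YBYG B=WGWB
After move 4 (R): R=RROO U=WYWY F=BBGG D=YWYW B=GGBB
After move 5 (U): U=WWYY F=RRGG R=GGOO B=RRBB L=BBOO
Query: D face = YWYW

Answer: Y W Y W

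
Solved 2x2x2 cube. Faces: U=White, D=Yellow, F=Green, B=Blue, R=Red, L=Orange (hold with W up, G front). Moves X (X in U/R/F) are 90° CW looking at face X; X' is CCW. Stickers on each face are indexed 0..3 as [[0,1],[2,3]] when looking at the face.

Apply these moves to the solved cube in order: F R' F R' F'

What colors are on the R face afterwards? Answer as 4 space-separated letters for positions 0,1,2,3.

After move 1 (F): F=GGGG U=WWOO R=WRWR D=RRYY L=OYOY
After move 2 (R'): R=RRWW U=WBOB F=GWGO D=RGYG B=YBRB
After move 3 (F): F=GGOW U=WBYY R=ORBW D=WRYG L=OROG
After move 4 (R'): R=RWOB U=WRYY F=GBOY D=WGYW B=GBRB
After move 5 (F'): F=BYGO U=WRRO R=GWWB D=RGYW L=OYOY
Query: R face = GWWB

Answer: G W W B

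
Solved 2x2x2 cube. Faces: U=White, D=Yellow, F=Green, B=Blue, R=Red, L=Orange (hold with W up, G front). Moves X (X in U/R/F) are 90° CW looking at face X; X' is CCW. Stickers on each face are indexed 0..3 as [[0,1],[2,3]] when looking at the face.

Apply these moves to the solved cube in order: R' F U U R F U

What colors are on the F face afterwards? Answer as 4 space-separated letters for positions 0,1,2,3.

Answer: B O G R

Derivation:
After move 1 (R'): R=RRRR U=WBWB F=GWGW D=YGYG B=YBYB
After move 2 (F): F=GGWW U=WBOO R=WRBR D=RRYG L=OYOG
After move 3 (U): U=OWOB F=WRWW R=YBBR B=OYYB L=GGOG
After move 4 (U): U=OOBW F=YBWW R=OYBR B=GGYB L=WROG
After move 5 (R): R=BORY U=OBBW F=YRWG D=RYYG B=WGOB
After move 6 (F): F=WYGR U=OBGR R=BOWY D=RBYG L=WROY
After move 7 (U): U=GORB F=BOGR R=WGWY B=WROB L=WYOY
Query: F face = BOGR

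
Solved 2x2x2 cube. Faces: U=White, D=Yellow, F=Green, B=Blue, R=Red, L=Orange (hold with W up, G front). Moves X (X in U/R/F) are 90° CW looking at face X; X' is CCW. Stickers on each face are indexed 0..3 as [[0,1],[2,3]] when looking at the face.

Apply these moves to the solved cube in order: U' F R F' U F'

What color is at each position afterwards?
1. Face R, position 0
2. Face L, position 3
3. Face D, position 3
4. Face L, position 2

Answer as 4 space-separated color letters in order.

Answer: Y R R O

Derivation:
After move 1 (U'): U=WWWW F=OOGG R=GGRR B=RRBB L=BBOO
After move 2 (F): F=GOGO U=WWOB R=WGWR D=RGYY L=BYOY
After move 3 (R): R=WWRG U=WOOO F=GGGY D=RBYR B=BRWB
After move 4 (F'): F=GYGG U=WOWR R=BWRG D=YYYR L=BOOO
After move 5 (U): U=WWRO F=BWGG R=BRRG B=BOWB L=GYOO
After move 6 (F'): F=WGBG U=WWBR R=YRYG D=YOYR L=GOOR
Query 1: R[0] = Y
Query 2: L[3] = R
Query 3: D[3] = R
Query 4: L[2] = O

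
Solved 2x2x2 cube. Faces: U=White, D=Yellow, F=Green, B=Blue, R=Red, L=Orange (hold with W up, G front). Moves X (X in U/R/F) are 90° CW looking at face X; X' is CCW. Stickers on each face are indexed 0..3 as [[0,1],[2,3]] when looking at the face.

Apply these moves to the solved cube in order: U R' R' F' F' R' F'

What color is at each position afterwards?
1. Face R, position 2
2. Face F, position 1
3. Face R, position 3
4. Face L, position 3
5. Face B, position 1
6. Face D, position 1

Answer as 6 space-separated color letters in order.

After move 1 (U): U=WWWW F=RRGG R=BBRR B=OOBB L=GGOO
After move 2 (R'): R=BRBR U=WBWO F=RWGW D=YRYG B=YOYB
After move 3 (R'): R=RRBB U=WYWY F=RBGO D=YWYW B=GORB
After move 4 (F'): F=BORG U=WYRB R=WRYB D=GOYW L=GYOW
After move 5 (F'): F=OGBR U=WYWY R=ORGB D=YWYW L=GBOR
After move 6 (R'): R=RBOG U=WRWG F=OYBY D=YGYR B=WOWB
After move 7 (F'): F=YYOB U=WRRO R=GBYG D=BRYR L=GGOW
Query 1: R[2] = Y
Query 2: F[1] = Y
Query 3: R[3] = G
Query 4: L[3] = W
Query 5: B[1] = O
Query 6: D[1] = R

Answer: Y Y G W O R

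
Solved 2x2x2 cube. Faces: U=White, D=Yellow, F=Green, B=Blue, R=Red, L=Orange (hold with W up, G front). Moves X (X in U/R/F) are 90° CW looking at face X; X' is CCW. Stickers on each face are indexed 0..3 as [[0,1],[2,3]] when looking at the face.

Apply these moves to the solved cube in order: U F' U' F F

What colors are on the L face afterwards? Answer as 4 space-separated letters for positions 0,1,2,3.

Answer: O Y O R

Derivation:
After move 1 (U): U=WWWW F=RRGG R=BBRR B=OOBB L=GGOO
After move 2 (F'): F=RGRG U=WWBR R=YBYR D=GOYY L=GWOW
After move 3 (U'): U=WRWB F=GWRG R=RGYR B=YBBB L=OOOW
After move 4 (F): F=RGGW U=WRWO R=WGBR D=YRYY L=OGOO
After move 5 (F): F=GRWG U=WROG R=WGOR D=BWYY L=OYOR
Query: L face = OYOR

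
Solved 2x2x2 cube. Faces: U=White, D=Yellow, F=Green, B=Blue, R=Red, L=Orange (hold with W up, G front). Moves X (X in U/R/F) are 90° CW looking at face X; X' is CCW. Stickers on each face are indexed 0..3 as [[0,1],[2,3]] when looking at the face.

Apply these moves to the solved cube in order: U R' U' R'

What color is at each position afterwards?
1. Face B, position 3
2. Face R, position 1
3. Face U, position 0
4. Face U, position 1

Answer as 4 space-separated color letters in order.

After move 1 (U): U=WWWW F=RRGG R=BBRR B=OOBB L=GGOO
After move 2 (R'): R=BRBR U=WBWO F=RWGW D=YRYG B=YOYB
After move 3 (U'): U=BOWW F=GGGW R=RWBR B=BRYB L=YOOO
After move 4 (R'): R=WRRB U=BYWB F=GOGW D=YGYW B=GRRB
Query 1: B[3] = B
Query 2: R[1] = R
Query 3: U[0] = B
Query 4: U[1] = Y

Answer: B R B Y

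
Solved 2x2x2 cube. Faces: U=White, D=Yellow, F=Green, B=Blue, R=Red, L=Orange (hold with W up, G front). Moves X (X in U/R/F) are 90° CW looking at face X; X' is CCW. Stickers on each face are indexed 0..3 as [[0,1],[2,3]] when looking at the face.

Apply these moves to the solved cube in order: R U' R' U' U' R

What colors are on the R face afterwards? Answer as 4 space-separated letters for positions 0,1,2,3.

Answer: G W R B

Derivation:
After move 1 (R): R=RRRR U=WGWG F=GYGY D=YBYB B=WBWB
After move 2 (U'): U=GGWW F=OOGY R=GYRR B=RRWB L=WBOO
After move 3 (R'): R=YRGR U=GWWR F=OGGW D=YOYY B=BRBB
After move 4 (U'): U=WRGW F=WBGW R=OGGR B=YRBB L=BROO
After move 5 (U'): U=RWWG F=BRGW R=WBGR B=OGBB L=YROO
After move 6 (R): R=GWRB U=RRWW F=BOGY D=YBYO B=GGWB
Query: R face = GWRB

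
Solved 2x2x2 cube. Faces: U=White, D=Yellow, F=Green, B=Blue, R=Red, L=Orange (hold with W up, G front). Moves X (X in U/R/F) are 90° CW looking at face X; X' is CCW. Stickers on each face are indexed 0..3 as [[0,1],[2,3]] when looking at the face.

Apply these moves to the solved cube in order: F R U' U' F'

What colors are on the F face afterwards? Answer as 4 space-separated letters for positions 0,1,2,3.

Answer: B Y O G

Derivation:
After move 1 (F): F=GGGG U=WWOO R=WRWR D=RRYY L=OYOY
After move 2 (R): R=WWRR U=WGOG F=GRGY D=RBYB B=OBWB
After move 3 (U'): U=GGWO F=OYGY R=GRRR B=WWWB L=OBOY
After move 4 (U'): U=GOGW F=OBGY R=OYRR B=GRWB L=WWOY
After move 5 (F'): F=BYOG U=GOOR R=BYRR D=WYYB L=WWOG
Query: F face = BYOG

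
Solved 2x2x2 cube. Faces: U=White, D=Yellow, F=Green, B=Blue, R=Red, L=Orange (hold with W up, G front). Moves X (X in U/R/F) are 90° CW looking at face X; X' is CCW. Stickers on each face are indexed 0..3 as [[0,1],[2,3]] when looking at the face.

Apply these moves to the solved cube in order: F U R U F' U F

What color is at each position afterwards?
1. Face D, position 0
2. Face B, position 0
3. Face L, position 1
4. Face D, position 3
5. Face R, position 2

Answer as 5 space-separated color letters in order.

After move 1 (F): F=GGGG U=WWOO R=WRWR D=RRYY L=OYOY
After move 2 (U): U=OWOW F=WRGG R=BBWR B=OYBB L=GGOY
After move 3 (R): R=WBRB U=OROG F=WRGY D=RBYO B=WYWB
After move 4 (U): U=OOGR F=WBGY R=WYRB B=GGWB L=WROY
After move 5 (F'): F=BYWG U=OOWR R=BYRB D=RYYO L=WROG
After move 6 (U): U=WORO F=BYWG R=GGRB B=WRWB L=BYOG
After move 7 (F): F=WBGY U=WOGY R=RGOB D=RGYO L=BROY
Query 1: D[0] = R
Query 2: B[0] = W
Query 3: L[1] = R
Query 4: D[3] = O
Query 5: R[2] = O

Answer: R W R O O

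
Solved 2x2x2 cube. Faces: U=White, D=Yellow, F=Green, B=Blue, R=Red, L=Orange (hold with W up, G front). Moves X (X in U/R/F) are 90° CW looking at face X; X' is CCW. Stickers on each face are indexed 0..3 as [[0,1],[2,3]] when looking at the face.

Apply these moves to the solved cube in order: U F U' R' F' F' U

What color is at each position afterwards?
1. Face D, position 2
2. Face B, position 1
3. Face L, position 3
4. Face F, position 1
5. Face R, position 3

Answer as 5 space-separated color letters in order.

After move 1 (U): U=WWWW F=RRGG R=BBRR B=OOBB L=GGOO
After move 2 (F): F=GRGR U=WWOG R=WBWR D=RBYY L=GYOY
After move 3 (U'): U=WGWO F=GYGR R=GRWR B=WBBB L=OOOY
After move 4 (R'): R=RRGW U=WBWW F=GGGO D=RYYR B=YBBB
After move 5 (F'): F=GOGG U=WBRG R=YRRW D=OYYR L=OWOW
After move 6 (F'): F=OGGG U=WBYR R=YROW D=WWYR L=OGOR
After move 7 (U): U=YWRB F=YRGG R=YBOW B=OGBB L=OGOR
Query 1: D[2] = Y
Query 2: B[1] = G
Query 3: L[3] = R
Query 4: F[1] = R
Query 5: R[3] = W

Answer: Y G R R W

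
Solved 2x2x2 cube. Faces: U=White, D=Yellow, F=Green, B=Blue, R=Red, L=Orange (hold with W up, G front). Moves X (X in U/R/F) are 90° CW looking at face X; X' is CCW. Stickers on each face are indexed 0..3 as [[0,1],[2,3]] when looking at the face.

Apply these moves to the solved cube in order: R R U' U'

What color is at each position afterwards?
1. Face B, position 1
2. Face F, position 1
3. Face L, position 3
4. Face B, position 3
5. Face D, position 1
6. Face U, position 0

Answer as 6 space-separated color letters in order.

After move 1 (R): R=RRRR U=WGWG F=GYGY D=YBYB B=WBWB
After move 2 (R): R=RRRR U=WYWY F=GBGB D=YWYW B=GBGB
After move 3 (U'): U=YYWW F=OOGB R=GBRR B=RRGB L=GBOO
After move 4 (U'): U=YWYW F=GBGB R=OORR B=GBGB L=RROO
Query 1: B[1] = B
Query 2: F[1] = B
Query 3: L[3] = O
Query 4: B[3] = B
Query 5: D[1] = W
Query 6: U[0] = Y

Answer: B B O B W Y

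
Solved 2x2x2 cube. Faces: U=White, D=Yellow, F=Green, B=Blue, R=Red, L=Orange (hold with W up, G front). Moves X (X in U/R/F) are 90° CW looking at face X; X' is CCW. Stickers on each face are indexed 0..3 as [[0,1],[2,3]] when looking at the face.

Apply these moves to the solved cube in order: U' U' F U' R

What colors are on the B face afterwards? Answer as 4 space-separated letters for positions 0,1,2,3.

Answer: O O R B

Derivation:
After move 1 (U'): U=WWWW F=OOGG R=GGRR B=RRBB L=BBOO
After move 2 (U'): U=WWWW F=BBGG R=OORR B=GGBB L=RROO
After move 3 (F): F=GBGB U=WWOR R=WOWR D=ROYY L=RYOY
After move 4 (U'): U=WRWO F=RYGB R=GBWR B=WOBB L=GGOY
After move 5 (R): R=WGRB U=WYWB F=ROGY D=RBYW B=OORB
Query: B face = OORB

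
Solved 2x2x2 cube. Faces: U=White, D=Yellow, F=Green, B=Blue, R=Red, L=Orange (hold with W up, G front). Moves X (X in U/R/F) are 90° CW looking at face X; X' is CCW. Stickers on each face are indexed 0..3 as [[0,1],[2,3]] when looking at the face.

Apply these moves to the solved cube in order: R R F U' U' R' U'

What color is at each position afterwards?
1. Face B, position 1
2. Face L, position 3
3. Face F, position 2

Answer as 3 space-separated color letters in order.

After move 1 (R): R=RRRR U=WGWG F=GYGY D=YBYB B=WBWB
After move 2 (R): R=RRRR U=WYWY F=GBGB D=YWYW B=GBGB
After move 3 (F): F=GGBB U=WYOO R=WRYR D=RRYW L=OYOW
After move 4 (U'): U=YOWO F=OYBB R=GGYR B=WRGB L=GBOW
After move 5 (U'): U=OOYW F=GBBB R=OYYR B=GGGB L=WROW
After move 6 (R'): R=YROY U=OGYG F=GOBW D=RBYB B=WGRB
After move 7 (U'): U=GGOY F=WRBW R=GOOY B=YRRB L=WGOW
Query 1: B[1] = R
Query 2: L[3] = W
Query 3: F[2] = B

Answer: R W B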